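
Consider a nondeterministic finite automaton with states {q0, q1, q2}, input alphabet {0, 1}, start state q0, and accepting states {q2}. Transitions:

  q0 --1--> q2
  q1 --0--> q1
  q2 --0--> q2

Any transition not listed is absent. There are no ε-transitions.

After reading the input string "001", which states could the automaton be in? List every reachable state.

∅

Start in {q0}.
Read '0': {q0} → ∅.
The set is empty and remains empty for the remaining 2 symbols.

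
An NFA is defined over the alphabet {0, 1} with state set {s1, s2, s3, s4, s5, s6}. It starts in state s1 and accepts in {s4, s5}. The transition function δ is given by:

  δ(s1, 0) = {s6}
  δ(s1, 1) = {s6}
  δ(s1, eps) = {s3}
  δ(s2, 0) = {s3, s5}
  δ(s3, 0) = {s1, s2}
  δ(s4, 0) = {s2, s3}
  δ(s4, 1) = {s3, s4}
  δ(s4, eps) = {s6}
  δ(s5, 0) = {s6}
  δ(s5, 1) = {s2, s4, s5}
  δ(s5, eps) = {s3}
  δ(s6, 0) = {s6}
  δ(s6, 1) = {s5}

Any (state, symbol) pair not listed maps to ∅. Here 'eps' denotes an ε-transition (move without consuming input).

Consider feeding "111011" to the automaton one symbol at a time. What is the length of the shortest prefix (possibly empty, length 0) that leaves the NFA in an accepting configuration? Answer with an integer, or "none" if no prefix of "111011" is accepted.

2

Start: ε-closure({s1}) = {s1, s3}.
Read '1': {s1, s3} → {s6}.
Read '1': {s6} → {s3, s5}.
None of the earlier sets intersect F, but {s3, s5} does.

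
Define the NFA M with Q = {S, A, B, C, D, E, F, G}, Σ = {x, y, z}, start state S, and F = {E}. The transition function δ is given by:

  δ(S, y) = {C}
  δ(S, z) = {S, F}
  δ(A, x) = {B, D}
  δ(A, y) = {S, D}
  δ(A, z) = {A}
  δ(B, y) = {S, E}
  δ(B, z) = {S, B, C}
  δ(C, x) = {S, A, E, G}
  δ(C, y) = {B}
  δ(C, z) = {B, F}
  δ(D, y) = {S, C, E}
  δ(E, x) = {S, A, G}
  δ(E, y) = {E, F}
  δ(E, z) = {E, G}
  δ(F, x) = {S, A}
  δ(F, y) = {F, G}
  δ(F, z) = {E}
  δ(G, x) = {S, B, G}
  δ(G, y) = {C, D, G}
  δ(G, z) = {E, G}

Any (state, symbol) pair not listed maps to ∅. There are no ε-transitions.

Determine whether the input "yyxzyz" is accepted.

Start in {S}.
Read 'y': {S} → {C}.
Read 'y': {C} → {B}.
Read 'x': {B} → ∅.
The set is empty and remains empty for the remaining 3 symbols.
The final set ∅ contains no accepting state.

No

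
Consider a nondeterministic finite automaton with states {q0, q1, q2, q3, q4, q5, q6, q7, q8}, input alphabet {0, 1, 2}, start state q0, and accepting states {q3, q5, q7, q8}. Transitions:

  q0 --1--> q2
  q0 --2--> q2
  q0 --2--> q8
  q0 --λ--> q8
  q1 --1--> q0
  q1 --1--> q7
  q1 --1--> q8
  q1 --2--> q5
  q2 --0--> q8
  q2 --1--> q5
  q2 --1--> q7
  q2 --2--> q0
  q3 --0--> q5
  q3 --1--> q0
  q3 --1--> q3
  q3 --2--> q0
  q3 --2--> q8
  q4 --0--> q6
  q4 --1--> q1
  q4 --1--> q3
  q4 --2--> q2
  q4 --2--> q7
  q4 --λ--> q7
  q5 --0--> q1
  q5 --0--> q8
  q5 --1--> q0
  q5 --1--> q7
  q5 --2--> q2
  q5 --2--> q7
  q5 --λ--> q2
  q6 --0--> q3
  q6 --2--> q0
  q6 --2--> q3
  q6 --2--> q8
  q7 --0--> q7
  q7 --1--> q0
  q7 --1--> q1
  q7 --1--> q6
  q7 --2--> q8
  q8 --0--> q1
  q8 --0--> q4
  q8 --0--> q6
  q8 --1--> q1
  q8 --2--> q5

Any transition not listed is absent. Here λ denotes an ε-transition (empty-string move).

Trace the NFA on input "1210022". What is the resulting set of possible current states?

{q0, q2, q5, q7, q8}

Start: ε-closure({q0}) = {q0, q8}.
Read '1': {q0, q8} → {q1, q2}.
Read '2': {q1, q2} → {q0, q2, q5, q8}.
Read '1': {q0, q2, q5, q8} → {q0, q1, q2, q5, q7, q8}.
Read '0': {q0, q1, q2, q5, q7, q8} → {q1, q4, q6, q7, q8}.
Read '0': {q1, q4, q6, q7, q8} → {q1, q3, q4, q6, q7}.
Read '2': {q1, q3, q4, q6, q7} → {q0, q2, q3, q5, q7, q8}.
Read '2': {q0, q2, q3, q5, q7, q8} → {q0, q2, q5, q7, q8}.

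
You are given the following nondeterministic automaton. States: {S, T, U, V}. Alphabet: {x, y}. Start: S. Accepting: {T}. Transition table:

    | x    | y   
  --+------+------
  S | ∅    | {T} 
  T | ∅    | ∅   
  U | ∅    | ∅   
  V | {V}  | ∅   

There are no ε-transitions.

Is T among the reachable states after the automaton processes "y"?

Start in {S}.
Read 'y': {S} → {T}.
State T is in {T}.

Yes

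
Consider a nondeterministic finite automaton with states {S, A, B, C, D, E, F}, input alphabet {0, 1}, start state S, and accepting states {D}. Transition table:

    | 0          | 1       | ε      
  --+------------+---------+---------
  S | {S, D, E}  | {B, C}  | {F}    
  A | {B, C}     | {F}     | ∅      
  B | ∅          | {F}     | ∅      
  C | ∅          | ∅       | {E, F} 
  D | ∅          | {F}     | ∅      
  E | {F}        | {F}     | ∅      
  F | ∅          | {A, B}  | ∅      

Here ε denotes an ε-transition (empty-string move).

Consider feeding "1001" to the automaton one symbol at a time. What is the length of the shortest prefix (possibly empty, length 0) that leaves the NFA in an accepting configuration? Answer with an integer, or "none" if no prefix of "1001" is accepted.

Start: ε-closure({S}) = {S, F}.
Read '1': S→{B, C}, F→{A, B}; union {A, B, C}; ε-closure = {A, B, C, E, F}.
Read '0': A→{B, C}, B→∅, C→∅, E→{F}, F→∅; union {B, C, F}; ε-closure = {B, C, E, F}.
Read '0': B→∅, C→∅, E→{F}, F→∅; now {F}.
Read '1': F→{A, B}; now {A, B}.
No reachable set along the way intersects F.

none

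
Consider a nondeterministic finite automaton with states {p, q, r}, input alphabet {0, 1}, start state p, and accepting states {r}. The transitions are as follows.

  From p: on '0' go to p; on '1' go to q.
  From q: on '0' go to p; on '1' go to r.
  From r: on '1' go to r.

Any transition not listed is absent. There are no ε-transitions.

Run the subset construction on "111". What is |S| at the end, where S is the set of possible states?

Start in {p}.
Read '1': {p} → {q}.
Read '1': {q} → {r}.
Read '1': {r} → {r}.
That set has 1 state.

1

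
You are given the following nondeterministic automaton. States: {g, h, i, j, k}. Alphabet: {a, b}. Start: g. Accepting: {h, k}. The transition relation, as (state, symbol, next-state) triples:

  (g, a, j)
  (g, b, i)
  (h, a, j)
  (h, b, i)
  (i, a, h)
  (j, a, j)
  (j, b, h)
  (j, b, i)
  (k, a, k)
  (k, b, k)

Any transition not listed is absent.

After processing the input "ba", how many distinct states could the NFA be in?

Start in {g}.
Read 'b': g→{i}; now {i}.
Read 'a': i→{h}; now {h}.
That set has 1 state.

1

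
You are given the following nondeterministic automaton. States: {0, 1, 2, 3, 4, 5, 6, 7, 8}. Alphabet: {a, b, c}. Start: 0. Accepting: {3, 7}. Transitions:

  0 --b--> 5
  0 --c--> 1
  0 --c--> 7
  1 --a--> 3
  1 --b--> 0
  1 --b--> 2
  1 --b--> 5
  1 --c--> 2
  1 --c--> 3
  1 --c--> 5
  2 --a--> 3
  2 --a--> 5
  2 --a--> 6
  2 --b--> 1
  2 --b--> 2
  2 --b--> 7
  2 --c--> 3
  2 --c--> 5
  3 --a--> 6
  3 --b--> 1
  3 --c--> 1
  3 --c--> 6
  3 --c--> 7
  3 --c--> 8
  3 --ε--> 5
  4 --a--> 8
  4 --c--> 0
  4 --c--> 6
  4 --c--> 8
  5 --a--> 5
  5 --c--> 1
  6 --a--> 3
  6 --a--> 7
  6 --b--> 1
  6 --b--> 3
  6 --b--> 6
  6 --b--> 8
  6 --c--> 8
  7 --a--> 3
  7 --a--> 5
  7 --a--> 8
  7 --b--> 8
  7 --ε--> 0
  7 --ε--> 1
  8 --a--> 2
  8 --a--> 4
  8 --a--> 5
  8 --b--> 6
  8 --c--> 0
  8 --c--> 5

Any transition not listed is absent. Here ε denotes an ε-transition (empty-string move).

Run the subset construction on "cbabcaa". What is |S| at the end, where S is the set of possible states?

9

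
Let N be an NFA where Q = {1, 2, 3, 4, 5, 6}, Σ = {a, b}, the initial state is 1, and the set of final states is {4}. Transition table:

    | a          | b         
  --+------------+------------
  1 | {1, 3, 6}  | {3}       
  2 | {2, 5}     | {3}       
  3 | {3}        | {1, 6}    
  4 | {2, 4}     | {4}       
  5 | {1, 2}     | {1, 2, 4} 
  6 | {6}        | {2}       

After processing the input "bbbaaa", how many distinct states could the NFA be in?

5

Start in {1}.
Read 'b': 1→{3}; now {3}.
Read 'b': 3→{1, 6}; now {1, 6}.
Read 'b': 1→{3}, 6→{2}; now {2, 3}.
Read 'a': 2→{2, 5}, 3→{3}; now {2, 3, 5}.
Read 'a': 2→{2, 5}, 3→{3}, 5→{1, 2}; now {1, 2, 3, 5}.
Read 'a': 1→{1, 3, 6}, 2→{2, 5}, 3→{3}, 5→{1, 2}; now {1, 2, 3, 5, 6}.
That set has 5 states.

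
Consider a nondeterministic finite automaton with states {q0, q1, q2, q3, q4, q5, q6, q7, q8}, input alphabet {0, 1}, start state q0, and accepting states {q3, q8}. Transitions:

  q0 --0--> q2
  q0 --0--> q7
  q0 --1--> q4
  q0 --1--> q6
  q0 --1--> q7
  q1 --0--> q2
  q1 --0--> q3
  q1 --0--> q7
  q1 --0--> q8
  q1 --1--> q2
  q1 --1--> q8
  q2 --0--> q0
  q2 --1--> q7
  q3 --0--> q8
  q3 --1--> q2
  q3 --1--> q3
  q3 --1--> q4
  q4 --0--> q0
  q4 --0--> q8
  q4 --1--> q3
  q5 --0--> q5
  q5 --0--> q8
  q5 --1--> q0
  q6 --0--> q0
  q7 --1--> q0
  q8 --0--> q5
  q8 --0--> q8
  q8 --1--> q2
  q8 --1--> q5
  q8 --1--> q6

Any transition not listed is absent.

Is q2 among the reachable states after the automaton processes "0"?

Start in {q0}.
Read '0': {q0} → {q2, q7}.
State q2 is in {q2, q7}.

Yes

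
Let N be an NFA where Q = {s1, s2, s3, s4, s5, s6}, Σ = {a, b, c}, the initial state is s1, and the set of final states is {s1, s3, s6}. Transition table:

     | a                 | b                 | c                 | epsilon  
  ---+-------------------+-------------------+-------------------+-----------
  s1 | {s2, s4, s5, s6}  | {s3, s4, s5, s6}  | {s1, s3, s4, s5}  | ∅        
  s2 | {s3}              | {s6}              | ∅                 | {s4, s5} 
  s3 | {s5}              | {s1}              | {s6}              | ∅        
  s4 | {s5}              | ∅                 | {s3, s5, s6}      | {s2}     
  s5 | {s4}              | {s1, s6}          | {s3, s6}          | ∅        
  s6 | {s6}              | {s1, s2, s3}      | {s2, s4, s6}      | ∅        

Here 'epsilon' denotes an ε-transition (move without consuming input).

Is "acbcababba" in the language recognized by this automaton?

Yes

Start in {s1}.
Read 'a': s1→{s2, s4, s5, s6}; now {s2, s4, s5, s6}.
Read 'c': s2→∅, s4→{s3, s5, s6}, s5→{s3, s6}, s6→{s2, s4, s6}; now {s2, s3, s4, s5, s6}.
Read 'b': s2→{s6}, s3→{s1}, s4→∅, s5→{s1, s6}, s6→{s1, s2, s3}; union {s1, s2, s3, s6}; ε-closure = {s1, s2, s3, s4, s5, s6}.
Read 'c': s1→{s1, s3, s4, s5}, s2→∅, s3→{s6}, s4→{s3, s5, s6}, s5→{s3, s6}, s6→{s2, s4, s6}; now {s1, s2, s3, s4, s5, s6}.
Read 'a': s1→{s2, s4, s5, s6}, s2→{s3}, s3→{s5}, s4→{s5}, s5→{s4}, s6→{s6}; now {s2, s3, s4, s5, s6}.
Read 'b': s2→{s6}, s3→{s1}, s4→∅, s5→{s1, s6}, s6→{s1, s2, s3}; union {s1, s2, s3, s6}; ε-closure = {s1, s2, s3, s4, s5, s6}.
Read 'a': s1→{s2, s4, s5, s6}, s2→{s3}, s3→{s5}, s4→{s5}, s5→{s4}, s6→{s6}; now {s2, s3, s4, s5, s6}.
Read 'b': s2→{s6}, s3→{s1}, s4→∅, s5→{s1, s6}, s6→{s1, s2, s3}; union {s1, s2, s3, s6}; ε-closure = {s1, s2, s3, s4, s5, s6}.
Read 'b': s1→{s3, s4, s5, s6}, s2→{s6}, s3→{s1}, s4→∅, s5→{s1, s6}, s6→{s1, s2, s3}; now {s1, s2, s3, s4, s5, s6}.
Read 'a': s1→{s2, s4, s5, s6}, s2→{s3}, s3→{s5}, s4→{s5}, s5→{s4}, s6→{s6}; now {s2, s3, s4, s5, s6}.
The final set {s2, s3, s4, s5, s6} contains the accepting states s3, s6.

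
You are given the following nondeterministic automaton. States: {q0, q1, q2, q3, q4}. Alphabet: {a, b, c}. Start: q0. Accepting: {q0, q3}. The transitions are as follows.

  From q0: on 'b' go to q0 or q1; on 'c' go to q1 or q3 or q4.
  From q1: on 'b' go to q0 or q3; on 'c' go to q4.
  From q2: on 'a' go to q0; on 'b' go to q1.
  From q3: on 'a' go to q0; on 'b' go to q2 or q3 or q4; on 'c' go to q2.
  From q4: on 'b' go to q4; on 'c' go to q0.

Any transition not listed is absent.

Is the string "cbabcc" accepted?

Start in {q0}.
Read 'c': q0→{q1, q3, q4}; now {q1, q3, q4}.
Read 'b': q1→{q0, q3}, q3→{q2, q3, q4}, q4→{q4}; now {q0, q2, q3, q4}.
Read 'a': q0→∅, q2→{q0}, q3→{q0}, q4→∅; now {q0}.
Read 'b': q0→{q0, q1}; now {q0, q1}.
Read 'c': q0→{q1, q3, q4}, q1→{q4}; now {q1, q3, q4}.
Read 'c': q1→{q4}, q3→{q2}, q4→{q0}; now {q0, q2, q4}.
The final set {q0, q2, q4} contains the accepting state q0.

Yes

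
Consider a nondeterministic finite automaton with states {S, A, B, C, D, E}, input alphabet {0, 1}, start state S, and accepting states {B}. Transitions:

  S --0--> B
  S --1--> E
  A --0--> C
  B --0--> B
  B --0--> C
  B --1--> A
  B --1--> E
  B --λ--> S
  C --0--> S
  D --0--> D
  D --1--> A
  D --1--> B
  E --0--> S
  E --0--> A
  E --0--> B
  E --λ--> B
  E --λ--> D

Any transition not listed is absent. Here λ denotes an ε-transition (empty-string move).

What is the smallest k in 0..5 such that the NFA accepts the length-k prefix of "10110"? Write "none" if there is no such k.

1

Start in {S}.
Read '1': S→{E}; union {E}; ε-closure = {S, B, D, E}.
None of the earlier sets intersect F, but {S, B, D, E} does.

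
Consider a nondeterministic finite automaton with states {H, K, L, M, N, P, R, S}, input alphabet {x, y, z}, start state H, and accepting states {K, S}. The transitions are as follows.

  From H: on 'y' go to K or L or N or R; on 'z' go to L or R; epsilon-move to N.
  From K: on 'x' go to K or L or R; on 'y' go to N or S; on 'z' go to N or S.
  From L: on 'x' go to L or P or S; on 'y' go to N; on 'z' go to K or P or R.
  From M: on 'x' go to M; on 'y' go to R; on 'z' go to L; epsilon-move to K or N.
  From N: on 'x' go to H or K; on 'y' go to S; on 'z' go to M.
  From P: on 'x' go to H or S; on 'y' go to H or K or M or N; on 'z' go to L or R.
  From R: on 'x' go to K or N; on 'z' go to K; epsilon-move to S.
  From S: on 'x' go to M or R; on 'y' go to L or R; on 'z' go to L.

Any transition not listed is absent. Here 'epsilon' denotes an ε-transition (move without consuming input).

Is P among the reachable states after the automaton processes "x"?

Start: ε-closure({H}) = {H, N}.
Read 'x': {H, N} → {H, K, N}.
State P is not in {H, K, N}.

No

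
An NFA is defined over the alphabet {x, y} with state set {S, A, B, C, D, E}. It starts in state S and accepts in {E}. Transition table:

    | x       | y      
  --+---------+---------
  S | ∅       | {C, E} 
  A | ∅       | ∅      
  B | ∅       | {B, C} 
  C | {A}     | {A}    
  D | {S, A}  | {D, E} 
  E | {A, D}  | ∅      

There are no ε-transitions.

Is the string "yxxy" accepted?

Start in {S}.
Read 'y': {S} → {C, E}.
Read 'x': {C, E} → {A, D}.
Read 'x': {A, D} → {S, A}.
Read 'y': {S, A} → {C, E}.
The final set {C, E} contains the accepting state E.

Yes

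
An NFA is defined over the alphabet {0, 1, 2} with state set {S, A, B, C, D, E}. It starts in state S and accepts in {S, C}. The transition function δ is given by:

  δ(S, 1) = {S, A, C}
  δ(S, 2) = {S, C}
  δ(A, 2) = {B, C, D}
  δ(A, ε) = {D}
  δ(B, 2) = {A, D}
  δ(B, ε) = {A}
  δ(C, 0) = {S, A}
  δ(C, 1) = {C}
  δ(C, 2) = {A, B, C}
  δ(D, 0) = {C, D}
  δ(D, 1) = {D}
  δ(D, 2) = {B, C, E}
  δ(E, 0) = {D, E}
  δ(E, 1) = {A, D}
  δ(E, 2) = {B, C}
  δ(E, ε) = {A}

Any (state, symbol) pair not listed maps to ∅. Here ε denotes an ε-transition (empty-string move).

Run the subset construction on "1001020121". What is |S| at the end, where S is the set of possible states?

4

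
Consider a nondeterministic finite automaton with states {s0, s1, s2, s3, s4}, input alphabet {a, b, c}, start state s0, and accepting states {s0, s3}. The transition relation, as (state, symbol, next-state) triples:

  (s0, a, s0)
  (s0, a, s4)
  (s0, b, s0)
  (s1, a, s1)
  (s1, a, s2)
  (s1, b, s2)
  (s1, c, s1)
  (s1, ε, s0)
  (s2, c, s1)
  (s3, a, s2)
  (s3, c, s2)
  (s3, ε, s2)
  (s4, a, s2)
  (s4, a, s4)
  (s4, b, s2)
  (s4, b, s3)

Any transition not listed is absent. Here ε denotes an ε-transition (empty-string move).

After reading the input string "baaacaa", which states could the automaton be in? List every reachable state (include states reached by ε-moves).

Start in {s0}.
Read 'b': s0→{s0}; now {s0}.
Read 'a': s0→{s0, s4}; now {s0, s4}.
Read 'a': s0→{s0, s4}, s4→{s2, s4}; now {s0, s2, s4}.
Read 'a': s0→{s0, s4}, s2→∅, s4→{s2, s4}; now {s0, s2, s4}.
Read 'c': s0→∅, s2→{s1}, s4→∅; union {s1}; ε-closure = {s0, s1}.
Read 'a': s0→{s0, s4}, s1→{s1, s2}; now {s0, s1, s2, s4}.
Read 'a': s0→{s0, s4}, s1→{s1, s2}, s2→∅, s4→{s2, s4}; now {s0, s1, s2, s4}.

{s0, s1, s2, s4}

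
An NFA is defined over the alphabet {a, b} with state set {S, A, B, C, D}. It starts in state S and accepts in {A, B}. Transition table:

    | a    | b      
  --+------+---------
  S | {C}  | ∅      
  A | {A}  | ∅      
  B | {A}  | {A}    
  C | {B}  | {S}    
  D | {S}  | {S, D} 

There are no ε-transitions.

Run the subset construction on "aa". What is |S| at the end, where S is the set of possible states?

Start in {S}.
Read 'a': {S} → {C}.
Read 'a': {C} → {B}.
That set has 1 state.

1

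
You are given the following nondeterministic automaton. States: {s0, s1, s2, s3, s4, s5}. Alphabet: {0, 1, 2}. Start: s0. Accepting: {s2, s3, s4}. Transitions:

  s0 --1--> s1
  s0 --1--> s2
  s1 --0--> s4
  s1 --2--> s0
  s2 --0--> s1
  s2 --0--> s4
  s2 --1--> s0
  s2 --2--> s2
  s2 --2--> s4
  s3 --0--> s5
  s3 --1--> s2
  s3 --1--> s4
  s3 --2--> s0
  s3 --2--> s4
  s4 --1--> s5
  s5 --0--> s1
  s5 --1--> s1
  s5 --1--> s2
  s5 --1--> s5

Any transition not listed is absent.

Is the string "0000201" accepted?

Start in {s0}.
Read '0': {s0} → ∅.
The set is empty and remains empty for the remaining 6 symbols.
The final set ∅ contains no accepting state.

No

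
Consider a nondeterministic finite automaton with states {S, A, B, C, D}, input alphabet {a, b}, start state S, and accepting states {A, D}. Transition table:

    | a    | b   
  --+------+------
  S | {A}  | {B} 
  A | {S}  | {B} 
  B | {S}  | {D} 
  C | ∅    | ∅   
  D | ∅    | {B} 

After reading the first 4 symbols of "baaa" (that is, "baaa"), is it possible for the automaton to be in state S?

Yes

Start in {S}.
Read 'b': S→{B}; now {B}.
Read 'a': B→{S}; now {S}.
Read 'a': S→{A}; now {A}.
Read 'a': A→{S}; now {S}.
State S is in {S}.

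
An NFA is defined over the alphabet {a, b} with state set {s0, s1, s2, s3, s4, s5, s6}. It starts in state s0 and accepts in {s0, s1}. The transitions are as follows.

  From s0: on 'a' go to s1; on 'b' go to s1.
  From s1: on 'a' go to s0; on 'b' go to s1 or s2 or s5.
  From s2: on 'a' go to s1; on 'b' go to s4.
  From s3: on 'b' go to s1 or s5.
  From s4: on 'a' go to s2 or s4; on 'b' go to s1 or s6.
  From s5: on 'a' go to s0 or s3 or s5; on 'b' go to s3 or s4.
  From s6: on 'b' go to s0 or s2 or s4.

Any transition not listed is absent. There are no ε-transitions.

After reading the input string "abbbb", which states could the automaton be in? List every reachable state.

Start in {s0}.
Read 'a': {s0} → {s1}.
Read 'b': {s1} → {s1, s2, s5}.
Read 'b': {s1, s2, s5} → {s1, s2, s3, s4, s5}.
Read 'b': {s1, s2, s3, s4, s5} → {s1, s2, s3, s4, s5, s6}.
Read 'b': {s1, s2, s3, s4, s5, s6} → {s0, s1, s2, s3, s4, s5, s6}.

{s0, s1, s2, s3, s4, s5, s6}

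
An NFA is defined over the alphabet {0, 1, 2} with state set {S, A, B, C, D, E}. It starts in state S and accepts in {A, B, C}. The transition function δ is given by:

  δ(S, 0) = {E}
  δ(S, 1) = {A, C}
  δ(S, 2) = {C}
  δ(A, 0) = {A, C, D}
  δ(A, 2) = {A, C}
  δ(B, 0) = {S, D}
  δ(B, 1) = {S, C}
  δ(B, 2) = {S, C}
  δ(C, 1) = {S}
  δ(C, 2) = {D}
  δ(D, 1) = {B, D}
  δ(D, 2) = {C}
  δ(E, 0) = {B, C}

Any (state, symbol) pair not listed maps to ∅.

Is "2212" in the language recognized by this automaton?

Start in {S}.
Read '2': S→{C}; now {C}.
Read '2': C→{D}; now {D}.
Read '1': D→{B, D}; now {B, D}.
Read '2': B→{S, C}, D→{C}; now {S, C}.
The final set {S, C} contains the accepting state C.

Yes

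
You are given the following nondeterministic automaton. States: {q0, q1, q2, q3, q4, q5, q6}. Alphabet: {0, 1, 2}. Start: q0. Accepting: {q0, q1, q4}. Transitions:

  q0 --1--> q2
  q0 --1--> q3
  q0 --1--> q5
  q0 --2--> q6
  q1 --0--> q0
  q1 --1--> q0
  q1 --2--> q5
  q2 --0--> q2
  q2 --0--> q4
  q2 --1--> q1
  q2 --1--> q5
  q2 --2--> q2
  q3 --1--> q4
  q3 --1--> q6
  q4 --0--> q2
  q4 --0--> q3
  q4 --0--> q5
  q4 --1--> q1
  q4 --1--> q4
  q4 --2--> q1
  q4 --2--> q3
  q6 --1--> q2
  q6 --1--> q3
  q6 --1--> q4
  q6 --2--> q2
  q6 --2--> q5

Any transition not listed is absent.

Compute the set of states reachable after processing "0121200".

Start in {q0}.
Read '0': {q0} → ∅.
The set is empty and remains empty for the remaining 6 symbols.

∅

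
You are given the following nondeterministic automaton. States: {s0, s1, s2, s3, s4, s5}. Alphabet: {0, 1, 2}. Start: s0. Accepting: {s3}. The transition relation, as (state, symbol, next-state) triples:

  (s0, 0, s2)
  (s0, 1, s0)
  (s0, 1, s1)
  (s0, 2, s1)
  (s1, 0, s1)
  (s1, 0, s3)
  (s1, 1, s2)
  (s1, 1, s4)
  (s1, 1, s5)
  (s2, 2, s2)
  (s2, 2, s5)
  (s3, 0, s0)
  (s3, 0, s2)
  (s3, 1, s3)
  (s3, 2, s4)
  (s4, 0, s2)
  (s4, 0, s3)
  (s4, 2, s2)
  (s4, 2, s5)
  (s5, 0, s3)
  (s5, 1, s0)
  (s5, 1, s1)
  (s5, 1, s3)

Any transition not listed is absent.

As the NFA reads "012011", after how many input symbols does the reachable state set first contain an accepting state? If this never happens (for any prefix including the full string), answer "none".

none

Start in {s0}.
Read '0': {s0} → {s2}.
Read '1': {s2} → ∅.
The set is empty and remains empty for the remaining 4 symbols.
No reachable set along the way intersects F.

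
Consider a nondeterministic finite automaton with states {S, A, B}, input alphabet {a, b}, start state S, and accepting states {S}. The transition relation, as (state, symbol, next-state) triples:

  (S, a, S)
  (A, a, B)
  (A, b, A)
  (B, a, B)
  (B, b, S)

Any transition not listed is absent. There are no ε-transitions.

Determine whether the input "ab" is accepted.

Start in {S}.
Read 'a': S→{S}; now {S}.
Read 'b': S→∅; now ∅.
The final set ∅ contains no accepting state.

No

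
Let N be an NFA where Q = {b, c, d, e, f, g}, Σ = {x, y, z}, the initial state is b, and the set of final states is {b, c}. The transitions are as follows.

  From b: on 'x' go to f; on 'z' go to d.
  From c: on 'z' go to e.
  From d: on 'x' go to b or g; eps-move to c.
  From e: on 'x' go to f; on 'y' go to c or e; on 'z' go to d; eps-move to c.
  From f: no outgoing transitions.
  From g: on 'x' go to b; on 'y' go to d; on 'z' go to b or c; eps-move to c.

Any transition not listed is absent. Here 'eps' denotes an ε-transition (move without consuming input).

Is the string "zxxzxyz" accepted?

Yes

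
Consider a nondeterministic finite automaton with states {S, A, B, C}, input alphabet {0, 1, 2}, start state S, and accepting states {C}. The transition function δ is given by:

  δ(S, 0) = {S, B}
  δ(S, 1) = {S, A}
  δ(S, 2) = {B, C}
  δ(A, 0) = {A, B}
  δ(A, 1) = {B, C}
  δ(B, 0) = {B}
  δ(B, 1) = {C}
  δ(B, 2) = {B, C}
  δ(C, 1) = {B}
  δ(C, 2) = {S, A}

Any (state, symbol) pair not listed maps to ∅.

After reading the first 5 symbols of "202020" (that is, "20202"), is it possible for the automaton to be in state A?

No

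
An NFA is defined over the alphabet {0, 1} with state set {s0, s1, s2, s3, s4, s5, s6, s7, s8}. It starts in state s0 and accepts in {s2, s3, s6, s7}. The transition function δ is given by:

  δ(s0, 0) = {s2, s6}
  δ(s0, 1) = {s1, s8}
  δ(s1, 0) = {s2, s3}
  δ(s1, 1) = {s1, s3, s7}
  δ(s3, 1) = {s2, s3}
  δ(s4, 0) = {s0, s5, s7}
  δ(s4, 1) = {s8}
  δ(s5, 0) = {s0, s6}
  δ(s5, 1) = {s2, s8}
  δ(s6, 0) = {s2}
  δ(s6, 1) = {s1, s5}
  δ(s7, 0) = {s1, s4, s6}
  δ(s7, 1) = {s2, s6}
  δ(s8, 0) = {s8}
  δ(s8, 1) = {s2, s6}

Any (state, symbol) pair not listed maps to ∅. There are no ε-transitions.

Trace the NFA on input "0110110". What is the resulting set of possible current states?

Start in {s0}.
Read '0': {s0} → {s2, s6}.
Read '1': {s2, s6} → {s1, s5}.
Read '1': {s1, s5} → {s1, s2, s3, s7, s8}.
Read '0': {s1, s2, s3, s7, s8} → {s1, s2, s3, s4, s6, s8}.
Read '1': {s1, s2, s3, s4, s6, s8} → {s1, s2, s3, s5, s6, s7, s8}.
Read '1': {s1, s2, s3, s5, s6, s7, s8} → {s1, s2, s3, s5, s6, s7, s8}.
Read '0': {s1, s2, s3, s5, s6, s7, s8} → {s0, s1, s2, s3, s4, s6, s8}.

{s0, s1, s2, s3, s4, s6, s8}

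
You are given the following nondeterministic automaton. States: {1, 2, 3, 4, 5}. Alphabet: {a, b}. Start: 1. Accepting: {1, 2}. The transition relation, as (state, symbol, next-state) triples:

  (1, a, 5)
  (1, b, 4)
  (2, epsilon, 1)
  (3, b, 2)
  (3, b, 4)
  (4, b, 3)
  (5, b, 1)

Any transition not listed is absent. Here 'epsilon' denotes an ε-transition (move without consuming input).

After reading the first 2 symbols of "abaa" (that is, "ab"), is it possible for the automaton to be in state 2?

No

Start in {1}.
Read 'a': {1} → {5}.
Read 'b': {5} → {1}.
State 2 is not in {1}.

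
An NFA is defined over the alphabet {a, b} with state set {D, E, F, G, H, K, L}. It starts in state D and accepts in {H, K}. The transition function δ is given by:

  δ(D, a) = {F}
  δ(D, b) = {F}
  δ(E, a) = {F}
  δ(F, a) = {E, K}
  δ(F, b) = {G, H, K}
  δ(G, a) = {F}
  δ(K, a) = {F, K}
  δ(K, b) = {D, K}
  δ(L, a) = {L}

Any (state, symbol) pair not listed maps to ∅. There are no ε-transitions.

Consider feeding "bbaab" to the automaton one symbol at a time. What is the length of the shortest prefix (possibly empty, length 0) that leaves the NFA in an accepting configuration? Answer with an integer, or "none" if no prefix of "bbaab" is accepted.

2

Start in {D}.
Read 'b': {D} → {F}.
Read 'b': {F} → {G, H, K}.
None of the earlier sets intersect F, but {G, H, K} does.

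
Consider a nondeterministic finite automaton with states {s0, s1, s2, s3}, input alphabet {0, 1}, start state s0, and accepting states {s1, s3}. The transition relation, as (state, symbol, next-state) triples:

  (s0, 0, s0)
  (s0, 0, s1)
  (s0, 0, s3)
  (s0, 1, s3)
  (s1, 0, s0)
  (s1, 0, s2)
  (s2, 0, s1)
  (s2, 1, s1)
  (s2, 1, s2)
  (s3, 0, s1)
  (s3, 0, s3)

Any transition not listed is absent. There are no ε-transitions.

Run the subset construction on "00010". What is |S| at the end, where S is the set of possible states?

Start in {s0}.
Read '0': s0→{s0, s1, s3}; now {s0, s1, s3}.
Read '0': s0→{s0, s1, s3}, s1→{s0, s2}, s3→{s1, s3}; now {s0, s1, s2, s3}.
Read '0': s0→{s0, s1, s3}, s1→{s0, s2}, s2→{s1}, s3→{s1, s3}; now {s0, s1, s2, s3}.
Read '1': s0→{s3}, s1→∅, s2→{s1, s2}, s3→∅; now {s1, s2, s3}.
Read '0': s1→{s0, s2}, s2→{s1}, s3→{s1, s3}; now {s0, s1, s2, s3}.
That set has 4 states.

4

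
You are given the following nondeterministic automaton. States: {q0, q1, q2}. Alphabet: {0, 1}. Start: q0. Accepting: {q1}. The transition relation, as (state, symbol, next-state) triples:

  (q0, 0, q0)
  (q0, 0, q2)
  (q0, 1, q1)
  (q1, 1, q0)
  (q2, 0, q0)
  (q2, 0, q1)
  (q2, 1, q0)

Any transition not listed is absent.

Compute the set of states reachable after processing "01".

Start in {q0}.
Read '0': q0→{q0, q2}; now {q0, q2}.
Read '1': q0→{q1}, q2→{q0}; now {q0, q1}.

{q0, q1}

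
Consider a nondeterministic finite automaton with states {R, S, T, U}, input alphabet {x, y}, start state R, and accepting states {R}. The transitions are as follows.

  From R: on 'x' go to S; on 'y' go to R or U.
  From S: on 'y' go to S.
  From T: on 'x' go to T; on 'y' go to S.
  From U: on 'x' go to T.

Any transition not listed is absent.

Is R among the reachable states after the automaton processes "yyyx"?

No

Start in {R}.
Read 'y': {R} → {R, U}.
Read 'y': {R, U} → {R, U}.
Read 'y': {R, U} → {R, U}.
Read 'x': {R, U} → {S, T}.
State R is not in {S, T}.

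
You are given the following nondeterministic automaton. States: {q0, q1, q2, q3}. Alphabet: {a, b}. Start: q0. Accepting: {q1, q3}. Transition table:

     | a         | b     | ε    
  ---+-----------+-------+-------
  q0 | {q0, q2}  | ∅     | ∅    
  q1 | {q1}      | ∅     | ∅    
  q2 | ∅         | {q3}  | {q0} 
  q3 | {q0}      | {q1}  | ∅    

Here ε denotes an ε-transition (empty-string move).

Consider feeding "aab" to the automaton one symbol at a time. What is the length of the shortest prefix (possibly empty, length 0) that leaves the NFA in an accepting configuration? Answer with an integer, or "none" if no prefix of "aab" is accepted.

Start in {q0}.
Read 'a': q0→{q0, q2}; now {q0, q2}.
Read 'a': q0→{q0, q2}, q2→∅; now {q0, q2}.
Read 'b': q0→∅, q2→{q3}; now {q3}.
None of the earlier sets intersect F, but {q3} does.

3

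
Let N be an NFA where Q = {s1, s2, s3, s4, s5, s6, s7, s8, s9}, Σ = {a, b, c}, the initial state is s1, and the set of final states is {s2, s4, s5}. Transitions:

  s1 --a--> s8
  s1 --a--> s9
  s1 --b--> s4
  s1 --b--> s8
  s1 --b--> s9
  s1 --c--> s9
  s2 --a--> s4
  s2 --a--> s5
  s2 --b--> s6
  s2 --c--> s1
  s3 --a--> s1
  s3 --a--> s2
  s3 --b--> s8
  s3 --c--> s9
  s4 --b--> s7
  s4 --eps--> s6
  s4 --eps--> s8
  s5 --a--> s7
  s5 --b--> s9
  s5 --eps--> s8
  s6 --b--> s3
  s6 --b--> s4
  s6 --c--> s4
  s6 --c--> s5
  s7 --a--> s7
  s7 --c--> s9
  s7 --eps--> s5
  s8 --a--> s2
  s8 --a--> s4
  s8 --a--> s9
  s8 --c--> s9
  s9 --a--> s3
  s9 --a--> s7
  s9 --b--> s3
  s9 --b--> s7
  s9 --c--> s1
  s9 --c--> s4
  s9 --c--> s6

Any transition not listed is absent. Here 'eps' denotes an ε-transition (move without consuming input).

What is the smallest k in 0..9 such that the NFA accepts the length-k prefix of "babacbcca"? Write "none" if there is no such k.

1

Start in {s1}.
Read 'b': {s1} → {s4, s6, s8, s9}.
None of the earlier sets intersect F, but {s4, s6, s8, s9} does.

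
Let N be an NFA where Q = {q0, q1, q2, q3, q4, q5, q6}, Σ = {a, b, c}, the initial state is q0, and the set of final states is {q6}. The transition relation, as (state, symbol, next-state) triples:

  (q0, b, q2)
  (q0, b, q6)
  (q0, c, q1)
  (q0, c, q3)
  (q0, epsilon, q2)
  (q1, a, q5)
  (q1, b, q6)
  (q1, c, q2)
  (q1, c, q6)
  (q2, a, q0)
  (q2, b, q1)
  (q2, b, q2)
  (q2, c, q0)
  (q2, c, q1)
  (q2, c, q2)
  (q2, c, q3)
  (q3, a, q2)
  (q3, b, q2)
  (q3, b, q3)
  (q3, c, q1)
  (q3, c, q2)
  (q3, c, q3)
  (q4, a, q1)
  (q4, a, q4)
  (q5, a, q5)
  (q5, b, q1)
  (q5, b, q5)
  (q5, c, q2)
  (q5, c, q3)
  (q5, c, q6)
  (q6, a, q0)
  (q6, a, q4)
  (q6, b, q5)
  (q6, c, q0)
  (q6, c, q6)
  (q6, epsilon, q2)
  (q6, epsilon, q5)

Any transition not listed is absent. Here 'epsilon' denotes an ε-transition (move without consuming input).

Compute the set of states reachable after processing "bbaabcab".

Start: ε-closure({q0}) = {q0, q2}.
Read 'b': q0→{q2, q6}, q2→{q1, q2}; union {q1, q2, q6}; ε-closure = {q1, q2, q5, q6}.
Read 'b': q1→{q6}, q2→{q1, q2}, q5→{q1, q5}, q6→{q5}; now {q1, q2, q5, q6}.
Read 'a': q1→{q5}, q2→{q0}, q5→{q5}, q6→{q0, q4}; union {q0, q4, q5}; ε-closure = {q0, q2, q4, q5}.
Read 'a': q0→∅, q2→{q0}, q4→{q1, q4}, q5→{q5}; union {q0, q1, q4, q5}; ε-closure = {q0, q1, q2, q4, q5}.
Read 'b': q0→{q2, q6}, q1→{q6}, q2→{q1, q2}, q4→∅, q5→{q1, q5}; now {q1, q2, q5, q6}.
Read 'c': q1→{q2, q6}, q2→{q0, q1, q2, q3}, q5→{q2, q3, q6}, q6→{q0, q6}; union {q0, q1, q2, q3, q6}; ε-closure = {q0, q1, q2, q3, q5, q6}.
Read 'a': q0→∅, q1→{q5}, q2→{q0}, q3→{q2}, q5→{q5}, q6→{q0, q4}; now {q0, q2, q4, q5}.
Read 'b': q0→{q2, q6}, q2→{q1, q2}, q4→∅, q5→{q1, q5}; now {q1, q2, q5, q6}.

{q1, q2, q5, q6}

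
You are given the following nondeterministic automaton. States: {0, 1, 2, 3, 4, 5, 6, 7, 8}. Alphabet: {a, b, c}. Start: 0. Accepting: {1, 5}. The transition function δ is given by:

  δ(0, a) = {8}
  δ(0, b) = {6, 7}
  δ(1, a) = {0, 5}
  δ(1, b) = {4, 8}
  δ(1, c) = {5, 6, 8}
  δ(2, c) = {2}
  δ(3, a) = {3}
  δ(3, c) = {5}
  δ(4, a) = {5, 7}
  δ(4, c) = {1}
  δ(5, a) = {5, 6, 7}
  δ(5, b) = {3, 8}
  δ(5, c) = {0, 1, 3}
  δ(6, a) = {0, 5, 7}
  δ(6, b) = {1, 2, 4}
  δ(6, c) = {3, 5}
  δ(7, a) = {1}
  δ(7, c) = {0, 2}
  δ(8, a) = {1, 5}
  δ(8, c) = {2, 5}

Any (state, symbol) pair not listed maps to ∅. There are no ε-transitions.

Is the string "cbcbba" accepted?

No

Start in {0}.
Read 'c': 0→∅; now ∅.
The set is empty and remains empty for the remaining 5 symbols.
The final set ∅ contains no accepting state.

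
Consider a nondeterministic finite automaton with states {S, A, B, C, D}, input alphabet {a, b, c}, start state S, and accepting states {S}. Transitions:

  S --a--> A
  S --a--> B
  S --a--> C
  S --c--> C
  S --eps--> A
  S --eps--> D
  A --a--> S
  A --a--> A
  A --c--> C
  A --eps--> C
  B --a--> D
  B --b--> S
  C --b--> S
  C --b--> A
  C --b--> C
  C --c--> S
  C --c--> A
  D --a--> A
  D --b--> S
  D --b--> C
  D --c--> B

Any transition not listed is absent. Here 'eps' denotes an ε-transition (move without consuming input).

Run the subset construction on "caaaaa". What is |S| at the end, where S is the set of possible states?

5

Start: ε-closure({S}) = {S, A, C, D}.
Read 'c': {S, A, C, D} → {S, A, B, C, D}.
Read 'a': {S, A, B, C, D} → {S, A, B, C, D}.
Read 'a': {S, A, B, C, D} → {S, A, B, C, D}.
Read 'a': {S, A, B, C, D} → {S, A, B, C, D}.
Read 'a': {S, A, B, C, D} → {S, A, B, C, D}.
Read 'a': {S, A, B, C, D} → {S, A, B, C, D}.
That set has 5 states.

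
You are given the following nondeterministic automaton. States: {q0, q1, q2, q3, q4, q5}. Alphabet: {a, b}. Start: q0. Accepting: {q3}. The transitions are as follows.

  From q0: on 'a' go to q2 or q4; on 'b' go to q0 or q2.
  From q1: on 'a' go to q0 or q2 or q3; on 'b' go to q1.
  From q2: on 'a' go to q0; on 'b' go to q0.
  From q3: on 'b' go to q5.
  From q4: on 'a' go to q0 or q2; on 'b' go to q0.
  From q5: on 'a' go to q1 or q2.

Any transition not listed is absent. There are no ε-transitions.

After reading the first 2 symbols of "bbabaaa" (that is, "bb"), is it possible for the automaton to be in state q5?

No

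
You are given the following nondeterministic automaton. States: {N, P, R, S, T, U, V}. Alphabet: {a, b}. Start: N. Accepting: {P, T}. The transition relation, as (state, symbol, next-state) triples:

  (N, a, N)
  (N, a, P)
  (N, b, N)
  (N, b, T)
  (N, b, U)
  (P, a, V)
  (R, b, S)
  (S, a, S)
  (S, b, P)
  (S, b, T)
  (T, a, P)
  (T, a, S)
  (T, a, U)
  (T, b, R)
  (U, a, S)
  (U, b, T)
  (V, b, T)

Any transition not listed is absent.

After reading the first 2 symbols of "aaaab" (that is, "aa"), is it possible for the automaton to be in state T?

No

Start in {N}.
Read 'a': N→{N, P}; now {N, P}.
Read 'a': N→{N, P}, P→{V}; now {N, P, V}.
State T is not in {N, P, V}.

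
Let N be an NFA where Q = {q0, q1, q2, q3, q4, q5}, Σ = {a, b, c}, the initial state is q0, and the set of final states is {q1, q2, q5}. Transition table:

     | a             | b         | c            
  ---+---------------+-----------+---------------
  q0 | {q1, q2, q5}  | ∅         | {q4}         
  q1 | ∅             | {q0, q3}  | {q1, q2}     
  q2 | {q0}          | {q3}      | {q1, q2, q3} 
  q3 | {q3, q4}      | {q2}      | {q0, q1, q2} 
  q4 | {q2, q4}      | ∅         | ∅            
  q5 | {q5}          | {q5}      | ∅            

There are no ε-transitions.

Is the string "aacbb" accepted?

Start in {q0}.
Read 'a': q0→{q1, q2, q5}; now {q1, q2, q5}.
Read 'a': q1→∅, q2→{q0}, q5→{q5}; now {q0, q5}.
Read 'c': q0→{q4}, q5→∅; now {q4}.
Read 'b': q4→∅; now ∅.
The set is empty and remains empty for the remaining 1 symbol.
The final set ∅ contains no accepting state.

No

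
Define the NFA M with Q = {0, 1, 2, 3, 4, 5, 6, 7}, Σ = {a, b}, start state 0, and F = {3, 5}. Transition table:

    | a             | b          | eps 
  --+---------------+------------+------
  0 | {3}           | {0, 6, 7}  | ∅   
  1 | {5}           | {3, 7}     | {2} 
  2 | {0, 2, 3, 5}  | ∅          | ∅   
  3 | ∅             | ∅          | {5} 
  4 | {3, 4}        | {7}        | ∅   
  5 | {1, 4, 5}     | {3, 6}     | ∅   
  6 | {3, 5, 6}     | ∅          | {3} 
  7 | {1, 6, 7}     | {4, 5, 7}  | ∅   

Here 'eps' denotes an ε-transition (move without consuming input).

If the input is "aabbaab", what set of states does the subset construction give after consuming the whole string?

Start in {0}.
Read 'a': {0} → {3, 5}.
Read 'a': {3, 5} → {1, 2, 4, 5}.
Read 'b': {1, 2, 4, 5} → {3, 5, 6, 7}.
Read 'b': {3, 5, 6, 7} → {3, 4, 5, 6, 7}.
Read 'a': {3, 4, 5, 6, 7} → {1, 2, 3, 4, 5, 6, 7}.
Read 'a': {1, 2, 3, 4, 5, 6, 7} → {0, 1, 2, 3, 4, 5, 6, 7}.
Read 'b': {0, 1, 2, 3, 4, 5, 6, 7} → {0, 3, 4, 5, 6, 7}.

{0, 3, 4, 5, 6, 7}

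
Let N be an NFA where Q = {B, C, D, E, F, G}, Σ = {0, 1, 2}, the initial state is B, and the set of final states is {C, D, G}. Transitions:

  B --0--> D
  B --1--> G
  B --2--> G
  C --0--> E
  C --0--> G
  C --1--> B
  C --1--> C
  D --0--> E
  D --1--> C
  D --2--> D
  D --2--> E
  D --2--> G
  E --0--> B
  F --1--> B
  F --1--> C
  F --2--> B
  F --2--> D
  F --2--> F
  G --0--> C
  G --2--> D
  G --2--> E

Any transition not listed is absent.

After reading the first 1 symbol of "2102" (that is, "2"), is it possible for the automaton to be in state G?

Yes

Start in {B}.
Read '2': B→{G}; now {G}.
State G is in {G}.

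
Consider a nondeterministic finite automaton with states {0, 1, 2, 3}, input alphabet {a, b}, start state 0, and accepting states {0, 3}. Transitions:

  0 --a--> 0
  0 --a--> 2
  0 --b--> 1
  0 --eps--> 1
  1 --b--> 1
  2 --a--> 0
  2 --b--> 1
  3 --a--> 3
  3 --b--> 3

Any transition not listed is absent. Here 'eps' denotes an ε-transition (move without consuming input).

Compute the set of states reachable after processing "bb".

{1}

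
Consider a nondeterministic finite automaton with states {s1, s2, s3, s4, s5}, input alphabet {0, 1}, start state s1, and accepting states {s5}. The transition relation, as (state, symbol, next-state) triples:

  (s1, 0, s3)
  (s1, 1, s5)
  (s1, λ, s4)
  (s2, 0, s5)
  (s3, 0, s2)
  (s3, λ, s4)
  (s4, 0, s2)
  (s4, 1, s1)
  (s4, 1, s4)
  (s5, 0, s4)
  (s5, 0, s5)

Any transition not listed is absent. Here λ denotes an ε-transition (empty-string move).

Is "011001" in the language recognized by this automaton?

No

Start: ε-closure({s1}) = {s1, s4}.
Read '0': {s1, s4} → {s2, s3, s4}.
Read '1': {s2, s3, s4} → {s1, s4}.
Read '1': {s1, s4} → {s1, s4, s5}.
Read '0': {s1, s4, s5} → {s2, s3, s4, s5}.
Read '0': {s2, s3, s4, s5} → {s2, s4, s5}.
Read '1': {s2, s4, s5} → {s1, s4}.
The final set {s1, s4} contains no accepting state.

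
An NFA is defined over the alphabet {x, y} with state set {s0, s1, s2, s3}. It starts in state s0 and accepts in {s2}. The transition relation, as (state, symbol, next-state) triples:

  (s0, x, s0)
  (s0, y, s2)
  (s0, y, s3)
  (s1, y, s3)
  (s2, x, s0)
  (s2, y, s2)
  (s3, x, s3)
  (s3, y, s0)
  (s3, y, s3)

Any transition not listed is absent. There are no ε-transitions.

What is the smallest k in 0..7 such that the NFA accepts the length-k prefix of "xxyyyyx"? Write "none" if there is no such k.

Start in {s0}.
Read 'x': s0→{s0}; now {s0}.
Read 'x': s0→{s0}; now {s0}.
Read 'y': s0→{s2, s3}; now {s2, s3}.
None of the earlier sets intersect F, but {s2, s3} does.

3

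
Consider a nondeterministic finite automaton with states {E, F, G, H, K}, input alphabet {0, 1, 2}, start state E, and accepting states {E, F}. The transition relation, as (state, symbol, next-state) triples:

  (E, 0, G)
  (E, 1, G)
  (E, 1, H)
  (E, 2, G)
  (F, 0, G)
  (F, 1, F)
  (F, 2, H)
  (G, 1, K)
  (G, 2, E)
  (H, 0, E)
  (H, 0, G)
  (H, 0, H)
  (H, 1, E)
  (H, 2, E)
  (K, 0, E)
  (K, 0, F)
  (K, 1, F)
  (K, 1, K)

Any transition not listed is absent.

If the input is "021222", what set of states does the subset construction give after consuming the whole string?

{E}

Start in {E}.
Read '0': E→{G}; now {G}.
Read '2': G→{E}; now {E}.
Read '1': E→{G, H}; now {G, H}.
Read '2': G→{E}, H→{E}; now {E}.
Read '2': E→{G}; now {G}.
Read '2': G→{E}; now {E}.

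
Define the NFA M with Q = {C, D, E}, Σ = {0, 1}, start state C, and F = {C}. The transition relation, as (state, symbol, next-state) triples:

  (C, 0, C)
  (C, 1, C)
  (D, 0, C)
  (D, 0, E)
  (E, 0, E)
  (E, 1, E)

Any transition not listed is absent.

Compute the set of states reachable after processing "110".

{C}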